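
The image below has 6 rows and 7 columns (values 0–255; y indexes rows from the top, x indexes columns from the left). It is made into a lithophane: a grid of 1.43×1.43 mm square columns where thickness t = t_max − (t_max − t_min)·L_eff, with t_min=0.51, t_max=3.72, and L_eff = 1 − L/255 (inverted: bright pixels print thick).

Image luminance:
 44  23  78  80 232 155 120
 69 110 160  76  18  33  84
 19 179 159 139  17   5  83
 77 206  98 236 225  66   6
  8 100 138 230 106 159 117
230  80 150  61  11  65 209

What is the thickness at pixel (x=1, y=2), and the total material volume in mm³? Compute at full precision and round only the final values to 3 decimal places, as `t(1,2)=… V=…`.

t(1,2)=2.763 V=158.635

span = t_max - t_min = 3.72 - 0.51 = 3.210
L(1,2) = 179, L_eff = 1 - 179/255 = 0.298039 (inverted)
t(1,2) = 3.72 - 3.210·0.298039 = 2.763
Σt over all 6·7 pixels = 659397/8500 ≈ 77.5761176
V = pitch²·Σt = 1.43²·659397/8500 = 158.635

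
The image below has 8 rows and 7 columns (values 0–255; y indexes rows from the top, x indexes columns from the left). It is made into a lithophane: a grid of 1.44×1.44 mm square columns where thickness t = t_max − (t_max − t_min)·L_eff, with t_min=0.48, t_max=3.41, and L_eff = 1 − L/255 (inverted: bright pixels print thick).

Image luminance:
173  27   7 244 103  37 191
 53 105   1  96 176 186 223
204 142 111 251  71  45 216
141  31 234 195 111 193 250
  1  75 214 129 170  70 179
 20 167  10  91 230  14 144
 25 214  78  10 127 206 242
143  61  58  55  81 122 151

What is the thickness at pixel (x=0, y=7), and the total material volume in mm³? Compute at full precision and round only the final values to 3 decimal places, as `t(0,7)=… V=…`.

span = t_max - t_min = 3.41 - 0.48 = 2.930
L(0,7) = 143, L_eff = 1 - 143/255 = 0.439216 (inverted)
t(0,7) = 3.41 - 2.930·0.439216 = 2.123
Σt over all 8·7 pixels = 677078/6375 ≈ 106.2083137
V = pitch²·Σt = 1.44²·677078/6375 = 220.234

t(0,7)=2.123 V=220.234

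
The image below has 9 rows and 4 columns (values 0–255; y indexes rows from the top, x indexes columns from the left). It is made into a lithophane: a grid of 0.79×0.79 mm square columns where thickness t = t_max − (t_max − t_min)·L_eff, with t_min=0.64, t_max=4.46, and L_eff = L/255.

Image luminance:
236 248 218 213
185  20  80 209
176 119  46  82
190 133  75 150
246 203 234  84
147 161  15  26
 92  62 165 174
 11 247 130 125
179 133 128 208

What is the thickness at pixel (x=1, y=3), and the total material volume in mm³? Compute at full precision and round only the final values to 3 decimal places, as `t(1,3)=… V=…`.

span = t_max - t_min = 4.46 - 0.64 = 3.820
L(1,3) = 133, L_eff = 133/255 = 0.521569
t(1,3) = 4.46 - 3.820·0.521569 = 2.468
Σt over all 9·4 pixels = 106349/1275 ≈ 83.4109804
V = pitch²·Σt = 0.79²·106349/1275 = 52.057

t(1,3)=2.468 V=52.057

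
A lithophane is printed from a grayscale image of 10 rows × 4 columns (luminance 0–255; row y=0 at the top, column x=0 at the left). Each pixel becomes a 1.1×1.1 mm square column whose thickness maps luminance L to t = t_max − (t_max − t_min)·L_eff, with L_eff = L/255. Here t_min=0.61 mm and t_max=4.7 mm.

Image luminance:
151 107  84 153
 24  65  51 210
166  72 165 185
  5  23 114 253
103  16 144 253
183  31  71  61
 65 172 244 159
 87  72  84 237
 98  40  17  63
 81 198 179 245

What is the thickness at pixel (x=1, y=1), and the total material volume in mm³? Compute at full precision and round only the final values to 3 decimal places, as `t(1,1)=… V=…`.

span = t_max - t_min = 4.7 - 0.61 = 4.090
L(1,1) = 65, L_eff = 65/255 = 0.254902
t(1,1) = 4.7 - 4.090·0.254902 = 3.657
Σt over all 10·4 pixels = 953007/8500 ≈ 112.1184706
V = pitch²·Σt = 1.1²·953007/8500 = 135.663

t(1,1)=3.657 V=135.663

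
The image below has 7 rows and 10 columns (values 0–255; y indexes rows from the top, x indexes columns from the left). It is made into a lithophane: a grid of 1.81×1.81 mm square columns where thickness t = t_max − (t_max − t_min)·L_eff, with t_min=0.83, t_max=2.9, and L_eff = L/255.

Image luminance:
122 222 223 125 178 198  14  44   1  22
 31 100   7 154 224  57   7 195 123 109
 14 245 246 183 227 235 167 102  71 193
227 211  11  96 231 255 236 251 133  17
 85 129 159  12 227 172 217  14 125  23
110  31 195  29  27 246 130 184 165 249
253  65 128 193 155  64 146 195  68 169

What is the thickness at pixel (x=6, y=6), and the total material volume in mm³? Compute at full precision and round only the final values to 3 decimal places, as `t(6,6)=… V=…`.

t(6,6)=1.715 V=413.148

span = t_max - t_min = 2.9 - 0.83 = 2.070
L(6,6) = 146, L_eff = 146/255 = 0.572549
t(6,6) = 2.9 - 2.070·0.572549 = 1.715
Σt over all 7·10 pixels = 267983/2125 ≈ 126.1096471
V = pitch²·Σt = 1.81²·267983/2125 = 413.148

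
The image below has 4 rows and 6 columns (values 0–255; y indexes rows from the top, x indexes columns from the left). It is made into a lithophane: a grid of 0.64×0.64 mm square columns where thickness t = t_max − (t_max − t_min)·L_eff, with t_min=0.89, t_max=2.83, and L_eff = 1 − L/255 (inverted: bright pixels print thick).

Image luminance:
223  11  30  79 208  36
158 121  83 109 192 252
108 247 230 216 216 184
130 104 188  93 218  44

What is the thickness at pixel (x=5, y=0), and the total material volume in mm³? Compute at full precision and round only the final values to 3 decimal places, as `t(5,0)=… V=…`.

t(5,0)=1.164 V=19.593

span = t_max - t_min = 2.83 - 0.89 = 1.940
L(5,0) = 36, L_eff = 1 - 36/255 = 0.858824 (inverted)
t(5,0) = 2.83 - 1.940·0.858824 = 1.164
Σt over all 4·6 pixels = 4066/85 ≈ 47.8352941
V = pitch²·Σt = 0.64²·4066/85 = 19.593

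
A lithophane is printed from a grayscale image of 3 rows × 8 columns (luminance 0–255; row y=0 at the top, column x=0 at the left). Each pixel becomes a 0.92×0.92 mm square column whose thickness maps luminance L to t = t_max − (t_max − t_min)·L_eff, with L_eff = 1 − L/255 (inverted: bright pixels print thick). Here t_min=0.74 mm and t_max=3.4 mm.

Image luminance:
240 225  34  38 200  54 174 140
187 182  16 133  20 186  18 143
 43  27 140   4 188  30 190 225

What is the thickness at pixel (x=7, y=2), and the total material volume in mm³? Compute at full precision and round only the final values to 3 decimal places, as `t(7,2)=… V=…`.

span = t_max - t_min = 3.4 - 0.74 = 2.660
L(7,2) = 225, L_eff = 1 - 225/255 = 0.117647 (inverted)
t(7,2) = 3.4 - 2.660·0.117647 = 3.087
Σt over all 3·8 pixels = 603761/12750 ≈ 47.3538039
V = pitch²·Σt = 0.92²·603761/12750 = 40.080

t(7,2)=3.087 V=40.080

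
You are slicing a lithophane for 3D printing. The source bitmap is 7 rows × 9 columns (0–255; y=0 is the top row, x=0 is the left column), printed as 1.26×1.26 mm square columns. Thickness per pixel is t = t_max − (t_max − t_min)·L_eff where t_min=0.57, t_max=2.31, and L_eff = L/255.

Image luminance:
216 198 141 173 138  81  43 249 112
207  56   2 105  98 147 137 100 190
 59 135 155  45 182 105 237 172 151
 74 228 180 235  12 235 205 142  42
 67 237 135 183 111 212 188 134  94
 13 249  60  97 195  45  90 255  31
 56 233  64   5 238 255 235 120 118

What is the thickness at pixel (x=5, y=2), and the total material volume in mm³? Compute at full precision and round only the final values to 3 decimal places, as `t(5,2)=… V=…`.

span = t_max - t_min = 2.31 - 0.57 = 1.740
L(5,2) = 105, L_eff = 105/255 = 0.411765
t(5,2) = 2.31 - 1.740·0.411765 = 1.594
Σt over all 7·9 pixels = 731999/8500 ≈ 86.1175294
V = pitch²·Σt = 1.26²·731999/8500 = 136.720

t(5,2)=1.594 V=136.720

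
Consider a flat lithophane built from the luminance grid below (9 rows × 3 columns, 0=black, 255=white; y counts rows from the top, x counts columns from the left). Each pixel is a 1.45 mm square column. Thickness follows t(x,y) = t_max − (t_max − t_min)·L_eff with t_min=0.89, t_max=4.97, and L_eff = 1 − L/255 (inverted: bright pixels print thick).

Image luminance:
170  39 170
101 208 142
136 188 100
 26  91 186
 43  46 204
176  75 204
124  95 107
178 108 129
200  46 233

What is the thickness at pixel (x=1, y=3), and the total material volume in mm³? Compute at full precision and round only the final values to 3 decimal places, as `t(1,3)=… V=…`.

t(1,3)=2.346 V=169.104

span = t_max - t_min = 4.97 - 0.89 = 4.080
L(1,3) = 91, L_eff = 1 - 91/255 = 0.643137 (inverted)
t(1,3) = 4.97 - 4.080·0.643137 = 2.346
Σt over all 9·3 pixels = 80.43
V = pitch²·Σt = 1.45²·80.43 = 169.104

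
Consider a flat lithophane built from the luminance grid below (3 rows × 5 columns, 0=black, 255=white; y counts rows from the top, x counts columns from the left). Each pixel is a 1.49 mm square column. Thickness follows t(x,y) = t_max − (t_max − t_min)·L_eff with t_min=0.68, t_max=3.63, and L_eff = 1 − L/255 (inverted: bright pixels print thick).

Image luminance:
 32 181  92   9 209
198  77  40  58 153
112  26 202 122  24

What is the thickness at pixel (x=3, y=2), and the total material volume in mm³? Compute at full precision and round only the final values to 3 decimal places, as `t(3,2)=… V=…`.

span = t_max - t_min = 3.63 - 0.68 = 2.950
L(3,2) = 122, L_eff = 1 - 122/255 = 0.521569 (inverted)
t(3,2) = 3.63 - 2.950·0.521569 = 2.091
Σt over all 3·5 pixels = 28517/1020 ≈ 27.9578431
V = pitch²·Σt = 1.49²·28517/1020 = 62.069

t(3,2)=2.091 V=62.069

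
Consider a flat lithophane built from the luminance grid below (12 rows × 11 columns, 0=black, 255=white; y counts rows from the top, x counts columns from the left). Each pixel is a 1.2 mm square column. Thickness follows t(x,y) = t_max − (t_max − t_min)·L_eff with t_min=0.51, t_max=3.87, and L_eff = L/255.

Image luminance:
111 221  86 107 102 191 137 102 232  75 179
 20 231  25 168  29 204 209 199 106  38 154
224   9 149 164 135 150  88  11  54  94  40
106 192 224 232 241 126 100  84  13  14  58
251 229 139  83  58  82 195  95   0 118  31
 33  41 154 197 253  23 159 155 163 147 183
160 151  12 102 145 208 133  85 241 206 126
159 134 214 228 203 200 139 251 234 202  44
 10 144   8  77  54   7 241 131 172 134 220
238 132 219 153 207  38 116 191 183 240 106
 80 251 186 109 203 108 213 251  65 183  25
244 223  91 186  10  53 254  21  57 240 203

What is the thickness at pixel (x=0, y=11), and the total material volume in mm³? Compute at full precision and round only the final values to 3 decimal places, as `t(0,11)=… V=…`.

span = t_max - t_min = 3.87 - 0.51 = 3.360
L(0,11) = 244, L_eff = 244/255 = 0.956863
t(0,11) = 3.87 - 3.360·0.956863 = 0.655
Σt over all 12·11 pixels = 579379/2125 ≈ 272.6489412
V = pitch²·Σt = 1.2²·579379/2125 = 392.614

t(0,11)=0.655 V=392.614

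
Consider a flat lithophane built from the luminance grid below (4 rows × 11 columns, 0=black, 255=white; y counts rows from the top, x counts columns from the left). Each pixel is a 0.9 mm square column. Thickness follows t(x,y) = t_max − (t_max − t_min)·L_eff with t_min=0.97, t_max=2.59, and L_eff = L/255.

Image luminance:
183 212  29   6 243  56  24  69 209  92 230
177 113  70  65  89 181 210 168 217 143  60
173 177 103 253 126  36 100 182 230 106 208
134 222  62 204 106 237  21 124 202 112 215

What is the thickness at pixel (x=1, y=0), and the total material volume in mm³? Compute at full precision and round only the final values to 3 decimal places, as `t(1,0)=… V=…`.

span = t_max - t_min = 2.59 - 0.97 = 1.620
L(1,0) = 212, L_eff = 212/255 = 0.831373
t(1,0) = 2.59 - 1.620·0.831373 = 1.243
Σt over all 4·11 pixels = 317497/4250 ≈ 74.7051765
V = pitch²·Σt = 0.9²·317497/4250 = 60.511

t(1,0)=1.243 V=60.511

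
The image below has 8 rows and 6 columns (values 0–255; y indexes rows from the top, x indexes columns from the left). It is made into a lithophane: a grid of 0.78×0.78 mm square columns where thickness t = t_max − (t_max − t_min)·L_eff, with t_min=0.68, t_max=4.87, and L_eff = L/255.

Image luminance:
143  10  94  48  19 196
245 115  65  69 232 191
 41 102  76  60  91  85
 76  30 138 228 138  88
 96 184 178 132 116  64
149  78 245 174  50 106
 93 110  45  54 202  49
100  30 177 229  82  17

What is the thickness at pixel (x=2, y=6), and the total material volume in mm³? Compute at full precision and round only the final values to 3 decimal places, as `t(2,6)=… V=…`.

span = t_max - t_min = 4.87 - 0.68 = 4.190
L(2,6) = 45, L_eff = 45/255 = 0.176471
t(2,6) = 4.87 - 4.190·0.176471 = 4.131
Σt over all 8·6 pixels = 62057/425 ≈ 146.0164706
V = pitch²·Σt = 0.78²·62057/425 = 88.836

t(2,6)=4.131 V=88.836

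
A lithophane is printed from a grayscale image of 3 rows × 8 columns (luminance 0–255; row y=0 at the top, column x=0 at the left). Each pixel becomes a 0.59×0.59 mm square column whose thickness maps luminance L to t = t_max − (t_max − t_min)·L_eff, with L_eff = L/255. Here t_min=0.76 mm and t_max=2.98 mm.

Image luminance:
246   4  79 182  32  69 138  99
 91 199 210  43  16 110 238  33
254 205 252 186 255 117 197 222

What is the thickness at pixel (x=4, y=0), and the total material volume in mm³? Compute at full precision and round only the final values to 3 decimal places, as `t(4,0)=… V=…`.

t(4,0)=2.701 V=14.359

span = t_max - t_min = 2.98 - 0.76 = 2.220
L(4,0) = 32, L_eff = 32/255 = 0.125490
t(4,0) = 2.98 - 2.220·0.125490 = 2.701
Σt over all 3·8 pixels = 175311/4250 ≈ 41.2496471
V = pitch²·Σt = 0.59²·175311/4250 = 14.359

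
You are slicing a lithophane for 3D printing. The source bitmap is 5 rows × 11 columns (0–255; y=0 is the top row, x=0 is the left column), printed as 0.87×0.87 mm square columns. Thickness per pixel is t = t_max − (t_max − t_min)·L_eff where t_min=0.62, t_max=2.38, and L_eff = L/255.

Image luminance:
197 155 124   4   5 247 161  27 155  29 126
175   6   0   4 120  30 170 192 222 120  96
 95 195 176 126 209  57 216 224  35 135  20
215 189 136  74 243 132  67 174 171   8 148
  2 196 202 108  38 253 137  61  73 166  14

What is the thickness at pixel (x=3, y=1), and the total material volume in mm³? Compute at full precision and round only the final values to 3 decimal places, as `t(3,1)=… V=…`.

t(3,1)=2.352 V=64.286

span = t_max - t_min = 2.38 - 0.62 = 1.760
L(3,1) = 4, L_eff = 4/255 = 0.015686
t(3,1) = 2.38 - 1.760·0.015686 = 2.352
Σt over all 5·11 pixels = 72193/850 ≈ 84.9329412
V = pitch²·Σt = 0.87²·72193/850 = 64.286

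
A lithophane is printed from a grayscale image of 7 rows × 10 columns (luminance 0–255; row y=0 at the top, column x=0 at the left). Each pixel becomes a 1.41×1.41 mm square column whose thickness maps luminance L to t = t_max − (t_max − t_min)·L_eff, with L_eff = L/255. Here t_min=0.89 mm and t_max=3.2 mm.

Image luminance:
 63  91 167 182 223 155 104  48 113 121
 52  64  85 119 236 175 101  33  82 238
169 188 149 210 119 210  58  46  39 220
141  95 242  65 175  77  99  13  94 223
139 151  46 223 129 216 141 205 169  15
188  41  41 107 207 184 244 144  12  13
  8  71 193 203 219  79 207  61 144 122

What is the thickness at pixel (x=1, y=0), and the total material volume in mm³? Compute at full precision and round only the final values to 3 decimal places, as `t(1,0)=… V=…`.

t(1,0)=2.376 V=283.138

span = t_max - t_min = 3.2 - 0.89 = 2.310
L(1,0) = 91, L_eff = 91/255 = 0.356863
t(1,0) = 3.2 - 2.310·0.356863 = 2.376
Σt over all 7·10 pixels = 605269/4250 ≈ 142.4162353
V = pitch²·Σt = 1.41²·605269/4250 = 283.138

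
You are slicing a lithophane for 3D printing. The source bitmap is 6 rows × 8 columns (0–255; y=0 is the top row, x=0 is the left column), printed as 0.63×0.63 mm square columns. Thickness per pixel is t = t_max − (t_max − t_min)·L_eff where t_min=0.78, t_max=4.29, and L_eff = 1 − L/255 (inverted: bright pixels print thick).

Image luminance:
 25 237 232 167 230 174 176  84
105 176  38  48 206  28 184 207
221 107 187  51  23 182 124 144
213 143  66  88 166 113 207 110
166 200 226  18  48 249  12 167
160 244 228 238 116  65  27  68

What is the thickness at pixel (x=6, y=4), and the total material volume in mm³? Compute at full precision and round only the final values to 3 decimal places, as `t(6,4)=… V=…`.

t(6,4)=0.945 V=51.431

span = t_max - t_min = 4.29 - 0.78 = 3.510
L(6,4) = 12, L_eff = 1 - 12/255 = 0.952941 (inverted)
t(6,4) = 4.29 - 3.510·0.952941 = 0.945
Σt over all 6·8 pixels = 550719/4250 ≈ 129.5809412
V = pitch²·Σt = 0.63²·550719/4250 = 51.431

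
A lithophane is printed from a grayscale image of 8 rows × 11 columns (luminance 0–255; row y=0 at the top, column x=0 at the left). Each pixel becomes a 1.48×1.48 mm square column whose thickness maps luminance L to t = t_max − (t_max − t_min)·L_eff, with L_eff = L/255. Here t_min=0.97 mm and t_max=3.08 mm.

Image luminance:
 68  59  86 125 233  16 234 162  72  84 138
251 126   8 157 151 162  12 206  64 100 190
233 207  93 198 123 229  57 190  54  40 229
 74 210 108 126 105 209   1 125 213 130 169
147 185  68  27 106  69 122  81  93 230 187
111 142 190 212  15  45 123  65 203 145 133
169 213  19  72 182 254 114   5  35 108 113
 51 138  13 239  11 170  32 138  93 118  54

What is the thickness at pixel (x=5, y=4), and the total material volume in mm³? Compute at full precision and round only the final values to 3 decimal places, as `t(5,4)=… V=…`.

span = t_max - t_min = 3.08 - 0.97 = 2.110
L(5,4) = 69, L_eff = 69/255 = 0.270588
t(5,4) = 3.08 - 2.110·0.270588 = 2.509
Σt over all 8·11 pixels = 4618583/25500 ≈ 181.1209020
V = pitch²·Σt = 1.48²·4618583/25500 = 396.727

t(5,4)=2.509 V=396.727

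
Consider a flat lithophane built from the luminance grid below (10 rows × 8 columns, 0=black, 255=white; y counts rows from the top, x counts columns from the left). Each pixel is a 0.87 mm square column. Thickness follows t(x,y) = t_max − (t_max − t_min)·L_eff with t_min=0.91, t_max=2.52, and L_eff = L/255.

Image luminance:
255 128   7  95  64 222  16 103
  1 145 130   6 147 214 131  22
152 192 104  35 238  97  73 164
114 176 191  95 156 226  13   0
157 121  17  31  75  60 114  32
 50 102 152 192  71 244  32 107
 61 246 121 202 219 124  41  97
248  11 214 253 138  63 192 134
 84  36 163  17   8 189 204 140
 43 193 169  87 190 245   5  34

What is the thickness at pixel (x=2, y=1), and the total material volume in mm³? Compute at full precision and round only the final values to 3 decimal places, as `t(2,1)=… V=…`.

t(2,1)=1.699 V=107.479

span = t_max - t_min = 2.52 - 0.91 = 1.610
L(2,1) = 130, L_eff = 130/255 = 0.509804
t(2,1) = 2.52 - 1.610·0.509804 = 1.699
Σt over all 10·8 pixels = 181048/1275 ≈ 141.9984314
V = pitch²·Σt = 0.87²·181048/1275 = 107.479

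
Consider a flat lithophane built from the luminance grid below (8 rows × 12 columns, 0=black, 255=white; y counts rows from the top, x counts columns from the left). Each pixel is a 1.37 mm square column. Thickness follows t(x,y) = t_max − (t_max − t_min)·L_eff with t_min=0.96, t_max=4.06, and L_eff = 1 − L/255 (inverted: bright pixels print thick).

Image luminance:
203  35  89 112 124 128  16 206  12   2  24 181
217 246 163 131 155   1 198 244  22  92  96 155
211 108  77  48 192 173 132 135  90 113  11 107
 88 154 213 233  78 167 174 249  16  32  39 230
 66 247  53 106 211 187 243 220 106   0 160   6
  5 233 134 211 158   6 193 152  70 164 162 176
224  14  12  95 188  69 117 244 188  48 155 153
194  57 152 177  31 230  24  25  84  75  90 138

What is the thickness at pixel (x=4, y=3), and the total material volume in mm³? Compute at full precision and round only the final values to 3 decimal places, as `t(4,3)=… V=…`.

t(4,3)=1.908 V=446.211

span = t_max - t_min = 4.06 - 0.96 = 3.100
L(4,3) = 78, L_eff = 1 - 78/255 = 0.694118 (inverted)
t(4,3) = 4.06 - 3.100·0.694118 = 1.908
Σt over all 8·12 pixels = 606233/2550 ≈ 237.7384314
V = pitch²·Σt = 1.37²·606233/2550 = 446.211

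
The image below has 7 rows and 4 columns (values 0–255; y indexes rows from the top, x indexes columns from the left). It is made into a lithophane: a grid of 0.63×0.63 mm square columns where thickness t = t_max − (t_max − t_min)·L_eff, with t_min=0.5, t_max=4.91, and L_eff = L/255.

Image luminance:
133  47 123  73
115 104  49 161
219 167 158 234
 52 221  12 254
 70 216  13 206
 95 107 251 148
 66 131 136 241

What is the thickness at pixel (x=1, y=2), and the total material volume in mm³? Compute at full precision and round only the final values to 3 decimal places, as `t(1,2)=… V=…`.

span = t_max - t_min = 4.91 - 0.5 = 4.410
L(1,2) = 167, L_eff = 167/255 = 0.654902
t(1,2) = 4.91 - 4.410·0.654902 = 2.022
Σt over all 7·4 pixels = 304843/4250 ≈ 71.7277647
V = pitch²·Σt = 0.63²·304843/4250 = 28.469

t(1,2)=2.022 V=28.469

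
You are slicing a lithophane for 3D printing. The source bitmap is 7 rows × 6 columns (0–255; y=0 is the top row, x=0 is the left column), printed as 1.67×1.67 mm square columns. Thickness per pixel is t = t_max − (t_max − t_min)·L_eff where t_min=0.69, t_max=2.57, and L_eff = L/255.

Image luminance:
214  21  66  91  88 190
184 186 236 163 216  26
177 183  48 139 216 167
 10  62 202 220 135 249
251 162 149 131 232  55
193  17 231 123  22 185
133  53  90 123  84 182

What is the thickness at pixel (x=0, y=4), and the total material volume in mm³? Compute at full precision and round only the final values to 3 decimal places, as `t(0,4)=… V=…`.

t(0,4)=0.719 V=179.619

span = t_max - t_min = 2.57 - 0.69 = 1.880
L(0,4) = 251, L_eff = 251/255 = 0.984314
t(0,4) = 2.57 - 1.880·0.984314 = 0.719
Σt over all 7·6 pixels = 164233/2550 ≈ 64.4050980
V = pitch²·Σt = 1.67²·164233/2550 = 179.619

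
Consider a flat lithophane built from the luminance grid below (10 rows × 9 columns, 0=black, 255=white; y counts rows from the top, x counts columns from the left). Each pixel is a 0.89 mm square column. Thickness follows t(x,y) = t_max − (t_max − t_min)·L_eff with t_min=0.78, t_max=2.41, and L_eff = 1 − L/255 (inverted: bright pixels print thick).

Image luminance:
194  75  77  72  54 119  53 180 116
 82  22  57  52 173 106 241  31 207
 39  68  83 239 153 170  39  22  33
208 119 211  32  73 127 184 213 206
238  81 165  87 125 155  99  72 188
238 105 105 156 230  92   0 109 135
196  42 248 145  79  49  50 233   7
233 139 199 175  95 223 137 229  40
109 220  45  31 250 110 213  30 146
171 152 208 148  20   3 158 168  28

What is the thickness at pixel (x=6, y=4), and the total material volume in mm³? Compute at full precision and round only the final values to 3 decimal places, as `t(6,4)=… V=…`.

span = t_max - t_min = 2.41 - 0.78 = 1.630
L(6,4) = 99, L_eff = 1 - 99/255 = 0.611765 (inverted)
t(6,4) = 2.41 - 1.630·0.611765 = 1.413
Σt over all 10·9 pixels = 3622057/25500 ≈ 142.0414510
V = pitch²·Σt = 0.89²·3622057/25500 = 112.511

t(6,4)=1.413 V=112.511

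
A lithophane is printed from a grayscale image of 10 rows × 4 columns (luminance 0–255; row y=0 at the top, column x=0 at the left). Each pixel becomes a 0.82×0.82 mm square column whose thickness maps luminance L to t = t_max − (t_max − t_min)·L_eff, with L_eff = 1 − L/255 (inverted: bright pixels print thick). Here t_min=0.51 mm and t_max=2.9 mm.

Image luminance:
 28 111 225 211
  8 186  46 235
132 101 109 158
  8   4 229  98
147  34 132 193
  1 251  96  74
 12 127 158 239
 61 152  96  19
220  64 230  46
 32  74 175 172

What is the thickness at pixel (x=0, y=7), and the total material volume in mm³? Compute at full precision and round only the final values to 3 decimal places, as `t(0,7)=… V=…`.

t(0,7)=1.082 V=43.299

span = t_max - t_min = 2.9 - 0.51 = 2.390
L(0,7) = 61, L_eff = 1 - 61/255 = 0.760784 (inverted)
t(0,7) = 2.9 - 2.390·0.760784 = 1.082
Σt over all 10·4 pixels = 821033/12750 ≈ 64.3947451
V = pitch²·Σt = 0.82²·821033/12750 = 43.299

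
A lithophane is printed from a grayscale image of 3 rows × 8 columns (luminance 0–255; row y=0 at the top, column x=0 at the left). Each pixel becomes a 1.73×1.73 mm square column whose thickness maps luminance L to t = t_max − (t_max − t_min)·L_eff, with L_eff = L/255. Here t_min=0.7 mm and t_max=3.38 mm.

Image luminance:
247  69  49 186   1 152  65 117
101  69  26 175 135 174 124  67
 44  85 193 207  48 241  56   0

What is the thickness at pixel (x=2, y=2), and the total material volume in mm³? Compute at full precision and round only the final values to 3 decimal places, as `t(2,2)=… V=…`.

span = t_max - t_min = 3.38 - 0.7 = 2.680
L(2,2) = 193, L_eff = 193/255 = 0.756863
t(2,2) = 3.38 - 2.680·0.756863 = 1.352
Σt over all 3·8 pixels = 113621/2125 ≈ 53.4687059
V = pitch²·Σt = 1.73²·113621/2125 = 160.026

t(2,2)=1.352 V=160.026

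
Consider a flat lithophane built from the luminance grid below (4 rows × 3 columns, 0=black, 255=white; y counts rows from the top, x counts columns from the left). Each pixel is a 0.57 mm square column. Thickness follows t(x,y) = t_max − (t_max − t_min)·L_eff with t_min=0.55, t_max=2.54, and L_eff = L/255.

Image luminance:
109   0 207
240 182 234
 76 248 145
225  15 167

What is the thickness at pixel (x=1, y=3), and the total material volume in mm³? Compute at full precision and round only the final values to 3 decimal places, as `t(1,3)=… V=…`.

t(1,3)=2.423 V=5.217

span = t_max - t_min = 2.54 - 0.55 = 1.990
L(1,3) = 15, L_eff = 15/255 = 0.058824
t(1,3) = 2.54 - 1.990·0.058824 = 2.423
Σt over all 4·3 pixels = 34124/2125 ≈ 16.0583529
V = pitch²·Σt = 0.57²·34124/2125 = 5.217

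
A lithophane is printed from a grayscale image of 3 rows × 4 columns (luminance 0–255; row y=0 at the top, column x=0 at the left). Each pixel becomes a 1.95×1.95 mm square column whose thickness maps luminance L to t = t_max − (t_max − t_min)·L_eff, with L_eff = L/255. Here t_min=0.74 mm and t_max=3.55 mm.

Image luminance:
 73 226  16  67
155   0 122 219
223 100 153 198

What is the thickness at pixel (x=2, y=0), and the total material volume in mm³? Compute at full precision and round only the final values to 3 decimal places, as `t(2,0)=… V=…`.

span = t_max - t_min = 3.55 - 0.74 = 2.810
L(2,0) = 16, L_eff = 16/255 = 0.062745
t(2,0) = 3.55 - 2.810·0.062745 = 3.374
Σt over all 3·4 pixels = 162547/6375 ≈ 25.4975686
V = pitch²·Σt = 1.95²·162547/6375 = 96.955

t(2,0)=3.374 V=96.955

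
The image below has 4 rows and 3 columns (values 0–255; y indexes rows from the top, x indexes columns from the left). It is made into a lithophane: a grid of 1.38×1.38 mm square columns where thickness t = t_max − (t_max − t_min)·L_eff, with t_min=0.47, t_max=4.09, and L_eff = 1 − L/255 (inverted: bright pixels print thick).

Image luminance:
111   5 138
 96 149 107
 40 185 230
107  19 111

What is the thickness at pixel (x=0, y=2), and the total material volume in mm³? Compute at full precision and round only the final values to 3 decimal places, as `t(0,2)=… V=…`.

span = t_max - t_min = 4.09 - 0.47 = 3.620
L(0,2) = 40, L_eff = 1 - 40/255 = 0.843137 (inverted)
t(0,2) = 4.09 - 3.620·0.843137 = 1.038
Σt over all 4·3 pixels = 153424/6375 ≈ 24.0665098
V = pitch²·Σt = 1.38²·153424/6375 = 45.832

t(0,2)=1.038 V=45.832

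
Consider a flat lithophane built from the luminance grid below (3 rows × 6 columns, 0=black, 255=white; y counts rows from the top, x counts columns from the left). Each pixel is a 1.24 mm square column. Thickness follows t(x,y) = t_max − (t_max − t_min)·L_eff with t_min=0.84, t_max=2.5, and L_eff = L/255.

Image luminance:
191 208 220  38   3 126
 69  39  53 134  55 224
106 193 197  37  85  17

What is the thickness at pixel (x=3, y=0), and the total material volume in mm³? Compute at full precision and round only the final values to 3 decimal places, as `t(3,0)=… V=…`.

span = t_max - t_min = 2.5 - 0.84 = 1.660
L(3,0) = 38, L_eff = 38/255 = 0.149020
t(3,0) = 2.5 - 1.660·0.149020 = 2.253
Σt over all 3·6 pixels = 27211/850 ≈ 32.0129412
V = pitch²·Σt = 1.24²·27211/850 = 49.223

t(3,0)=2.253 V=49.223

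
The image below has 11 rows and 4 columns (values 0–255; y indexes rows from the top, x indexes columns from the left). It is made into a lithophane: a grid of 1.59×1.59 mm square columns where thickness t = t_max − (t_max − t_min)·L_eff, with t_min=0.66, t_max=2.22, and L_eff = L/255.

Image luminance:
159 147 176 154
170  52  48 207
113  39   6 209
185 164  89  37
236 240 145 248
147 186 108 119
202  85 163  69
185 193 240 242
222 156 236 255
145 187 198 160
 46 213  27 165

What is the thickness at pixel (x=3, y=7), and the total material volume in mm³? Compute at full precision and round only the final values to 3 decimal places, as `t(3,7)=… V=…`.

t(3,7)=0.740 V=142.193

span = t_max - t_min = 2.22 - 0.66 = 1.560
L(3,7) = 242, L_eff = 242/255 = 0.949020
t(3,7) = 2.22 - 1.560·0.949020 = 0.740
Σt over all 11·4 pixels = 119521/2125 ≈ 56.2451765
V = pitch²·Σt = 1.59²·119521/2125 = 142.193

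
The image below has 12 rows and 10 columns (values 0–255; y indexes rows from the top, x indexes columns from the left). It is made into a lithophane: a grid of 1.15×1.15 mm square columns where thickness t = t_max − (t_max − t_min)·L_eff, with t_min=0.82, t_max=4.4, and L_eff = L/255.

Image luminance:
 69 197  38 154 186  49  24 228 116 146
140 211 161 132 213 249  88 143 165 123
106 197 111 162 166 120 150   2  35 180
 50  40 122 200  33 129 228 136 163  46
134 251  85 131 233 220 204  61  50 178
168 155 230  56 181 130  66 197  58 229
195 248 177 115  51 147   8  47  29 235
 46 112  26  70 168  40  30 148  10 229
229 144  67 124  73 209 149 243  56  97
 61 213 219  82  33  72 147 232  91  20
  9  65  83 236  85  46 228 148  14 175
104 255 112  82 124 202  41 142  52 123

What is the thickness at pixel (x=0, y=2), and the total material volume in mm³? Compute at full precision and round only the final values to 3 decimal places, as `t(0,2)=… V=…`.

span = t_max - t_min = 4.4 - 0.82 = 3.580
L(0,2) = 106, L_eff = 106/255 = 0.415686
t(0,2) = 4.4 - 3.580·0.415686 = 2.912
Σt over all 12·10 pixels = 1334501/4250 ≈ 314.0002353
V = pitch²·Σt = 1.15²·1334501/4250 = 415.265

t(0,2)=2.912 V=415.265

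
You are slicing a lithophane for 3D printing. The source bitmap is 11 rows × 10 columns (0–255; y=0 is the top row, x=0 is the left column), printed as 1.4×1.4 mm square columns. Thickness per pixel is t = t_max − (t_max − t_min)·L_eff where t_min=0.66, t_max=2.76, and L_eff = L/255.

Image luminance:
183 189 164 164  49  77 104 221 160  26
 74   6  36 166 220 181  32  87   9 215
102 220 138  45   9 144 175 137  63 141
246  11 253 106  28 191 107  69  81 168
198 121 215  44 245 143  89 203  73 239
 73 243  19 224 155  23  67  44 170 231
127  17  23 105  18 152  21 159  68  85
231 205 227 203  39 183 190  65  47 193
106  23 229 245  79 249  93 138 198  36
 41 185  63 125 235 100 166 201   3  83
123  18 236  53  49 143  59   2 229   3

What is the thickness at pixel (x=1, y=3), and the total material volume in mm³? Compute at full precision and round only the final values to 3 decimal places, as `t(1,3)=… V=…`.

span = t_max - t_min = 2.76 - 0.66 = 2.100
L(1,3) = 11, L_eff = 11/255 = 0.043137
t(1,3) = 2.76 - 2.100·0.043137 = 2.669
Σt over all 11·10 pixels = 163651/850 ≈ 192.5305882
V = pitch²·Σt = 1.4²·163651/850 = 377.360

t(1,3)=2.669 V=377.360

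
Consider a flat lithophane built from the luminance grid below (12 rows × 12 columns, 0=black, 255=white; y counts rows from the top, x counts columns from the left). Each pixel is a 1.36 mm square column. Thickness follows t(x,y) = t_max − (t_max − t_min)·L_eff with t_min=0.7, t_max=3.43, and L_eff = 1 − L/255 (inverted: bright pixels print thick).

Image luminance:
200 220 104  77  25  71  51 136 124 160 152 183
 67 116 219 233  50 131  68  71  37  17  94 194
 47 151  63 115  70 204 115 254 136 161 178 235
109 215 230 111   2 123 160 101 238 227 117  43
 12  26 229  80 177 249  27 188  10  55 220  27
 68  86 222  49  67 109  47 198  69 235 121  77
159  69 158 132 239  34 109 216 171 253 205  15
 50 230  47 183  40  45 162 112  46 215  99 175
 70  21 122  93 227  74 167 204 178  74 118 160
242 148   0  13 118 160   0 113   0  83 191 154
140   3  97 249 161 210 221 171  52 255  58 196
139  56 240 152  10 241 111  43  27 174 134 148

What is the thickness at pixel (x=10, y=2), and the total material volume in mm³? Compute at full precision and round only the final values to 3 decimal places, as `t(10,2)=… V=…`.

t(10,2)=2.606 V=543.562

span = t_max - t_min = 3.43 - 0.7 = 2.730
L(10,2) = 178, L_eff = 1 - 178/255 = 0.301961 (inverted)
t(10,2) = 3.43 - 2.730·0.301961 = 2.606
Σt over all 12·12 pixels = 499597/1700 ≈ 293.8805882
V = pitch²·Σt = 1.36²·499597/1700 = 543.562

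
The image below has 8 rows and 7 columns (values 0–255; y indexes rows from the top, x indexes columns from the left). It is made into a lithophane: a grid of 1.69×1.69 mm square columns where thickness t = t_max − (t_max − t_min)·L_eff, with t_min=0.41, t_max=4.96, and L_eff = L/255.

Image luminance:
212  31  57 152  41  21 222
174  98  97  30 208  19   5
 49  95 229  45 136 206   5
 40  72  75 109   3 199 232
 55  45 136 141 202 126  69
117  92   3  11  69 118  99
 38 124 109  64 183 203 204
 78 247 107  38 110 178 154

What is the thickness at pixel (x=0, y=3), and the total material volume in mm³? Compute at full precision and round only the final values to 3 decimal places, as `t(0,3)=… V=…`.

t(0,3)=4.246 V=488.457

span = t_max - t_min = 4.96 - 0.41 = 4.550
L(0,3) = 40, L_eff = 40/255 = 0.156863
t(0,3) = 4.96 - 4.550·0.156863 = 4.246
Σt over all 8·7 pixels = 145369/850 ≈ 171.0223529
V = pitch²·Σt = 1.69²·145369/850 = 488.457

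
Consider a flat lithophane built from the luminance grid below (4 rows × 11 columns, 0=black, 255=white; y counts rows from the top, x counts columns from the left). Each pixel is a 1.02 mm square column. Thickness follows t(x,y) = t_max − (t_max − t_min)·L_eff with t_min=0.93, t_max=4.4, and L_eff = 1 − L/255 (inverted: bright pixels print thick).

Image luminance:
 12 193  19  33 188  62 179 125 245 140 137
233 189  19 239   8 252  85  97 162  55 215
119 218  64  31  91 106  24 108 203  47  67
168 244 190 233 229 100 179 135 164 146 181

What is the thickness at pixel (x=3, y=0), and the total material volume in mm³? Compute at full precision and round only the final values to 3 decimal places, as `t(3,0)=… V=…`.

span = t_max - t_min = 4.4 - 0.93 = 3.470
L(3,0) = 33, L_eff = 1 - 33/255 = 0.870588 (inverted)
t(3,0) = 4.4 - 3.470·0.870588 = 1.379
Σt over all 4·11 pixels = 517093/4250 ≈ 121.6689412
V = pitch²·Σt = 1.02²·517093/4250 = 126.584

t(3,0)=1.379 V=126.584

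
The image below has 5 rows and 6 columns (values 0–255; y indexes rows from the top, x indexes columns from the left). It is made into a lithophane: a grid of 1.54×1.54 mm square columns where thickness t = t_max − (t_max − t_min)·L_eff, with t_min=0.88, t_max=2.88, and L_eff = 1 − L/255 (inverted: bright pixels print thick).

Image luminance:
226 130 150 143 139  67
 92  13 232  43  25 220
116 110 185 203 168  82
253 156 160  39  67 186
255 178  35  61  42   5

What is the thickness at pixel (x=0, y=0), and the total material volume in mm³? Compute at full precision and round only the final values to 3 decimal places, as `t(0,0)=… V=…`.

t(0,0)=2.653 V=132.940

span = t_max - t_min = 2.88 - 0.88 = 2.000
L(0,0) = 226, L_eff = 1 - 226/255 = 0.113725 (inverted)
t(0,0) = 2.88 - 2.000·0.113725 = 2.653
Σt over all 5·6 pixels = 14294/255 ≈ 56.0549020
V = pitch²·Σt = 1.54²·14294/255 = 132.940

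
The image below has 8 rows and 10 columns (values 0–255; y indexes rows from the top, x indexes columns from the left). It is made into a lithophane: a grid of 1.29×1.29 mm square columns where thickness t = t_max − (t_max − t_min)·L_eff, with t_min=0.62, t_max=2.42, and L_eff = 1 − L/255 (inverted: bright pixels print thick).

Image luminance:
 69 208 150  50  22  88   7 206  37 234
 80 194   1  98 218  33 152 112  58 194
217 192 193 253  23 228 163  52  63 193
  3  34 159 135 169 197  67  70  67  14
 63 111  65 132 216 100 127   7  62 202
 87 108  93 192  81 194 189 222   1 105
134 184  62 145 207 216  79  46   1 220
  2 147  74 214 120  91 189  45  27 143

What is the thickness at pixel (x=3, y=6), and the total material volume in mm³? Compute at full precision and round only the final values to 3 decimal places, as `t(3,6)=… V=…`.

span = t_max - t_min = 2.42 - 0.62 = 1.800
L(3,6) = 145, L_eff = 1 - 145/255 = 0.431373 (inverted)
t(3,6) = 2.42 - 1.800·0.431373 = 1.644
Σt over all 8·10 pixels = 49298/425 ≈ 115.9952941
V = pitch²·Σt = 1.29²·49298/425 = 193.028

t(3,6)=1.644 V=193.028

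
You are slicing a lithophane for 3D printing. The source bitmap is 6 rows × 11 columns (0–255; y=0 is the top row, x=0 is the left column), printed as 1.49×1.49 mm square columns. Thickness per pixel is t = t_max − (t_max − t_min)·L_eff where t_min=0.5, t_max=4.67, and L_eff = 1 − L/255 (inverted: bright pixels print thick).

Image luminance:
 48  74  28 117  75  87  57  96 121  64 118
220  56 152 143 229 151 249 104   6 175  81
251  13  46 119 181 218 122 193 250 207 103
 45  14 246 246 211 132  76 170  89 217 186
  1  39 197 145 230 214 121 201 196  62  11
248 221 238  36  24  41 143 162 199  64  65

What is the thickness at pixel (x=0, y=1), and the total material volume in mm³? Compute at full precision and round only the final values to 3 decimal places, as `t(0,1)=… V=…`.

span = t_max - t_min = 4.67 - 0.5 = 4.170
L(0,1) = 220, L_eff = 1 - 220/255 = 0.137255 (inverted)
t(0,1) = 4.67 - 4.170·0.137255 = 4.098
Σt over all 6·11 pixels = 370504/2125 ≈ 174.3548235
V = pitch²·Σt = 1.49²·370504/2125 = 387.085

t(0,1)=4.098 V=387.085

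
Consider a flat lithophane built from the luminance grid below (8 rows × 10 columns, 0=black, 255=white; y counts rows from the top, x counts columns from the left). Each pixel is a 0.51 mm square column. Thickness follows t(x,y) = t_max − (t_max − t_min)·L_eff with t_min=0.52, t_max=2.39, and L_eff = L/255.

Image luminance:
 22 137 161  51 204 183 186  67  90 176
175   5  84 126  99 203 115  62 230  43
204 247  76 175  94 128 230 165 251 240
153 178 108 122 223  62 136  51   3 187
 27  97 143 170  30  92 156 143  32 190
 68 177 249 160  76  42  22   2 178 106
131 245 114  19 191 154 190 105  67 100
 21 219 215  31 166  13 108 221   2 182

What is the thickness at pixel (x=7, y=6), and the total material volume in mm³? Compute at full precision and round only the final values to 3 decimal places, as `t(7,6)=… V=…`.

t(7,6)=1.620 V=30.455

span = t_max - t_min = 2.39 - 0.52 = 1.870
L(7,6) = 105, L_eff = 105/255 = 0.411765
t(7,6) = 2.39 - 1.870·0.411765 = 1.620
Σt over all 8·10 pixels = 87817/750 ≈ 117.0893333
V = pitch²·Σt = 0.51²·87817/750 = 30.455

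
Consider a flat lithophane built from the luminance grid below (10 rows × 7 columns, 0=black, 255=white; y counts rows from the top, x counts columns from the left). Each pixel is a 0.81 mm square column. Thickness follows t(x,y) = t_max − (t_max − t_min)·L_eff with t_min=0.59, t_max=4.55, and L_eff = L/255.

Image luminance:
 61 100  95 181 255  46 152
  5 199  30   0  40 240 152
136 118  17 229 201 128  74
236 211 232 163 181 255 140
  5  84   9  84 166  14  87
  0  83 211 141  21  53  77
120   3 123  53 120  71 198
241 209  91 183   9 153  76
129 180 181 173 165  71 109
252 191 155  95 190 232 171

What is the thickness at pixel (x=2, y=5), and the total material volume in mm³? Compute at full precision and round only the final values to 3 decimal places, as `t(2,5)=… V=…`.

t(2,5)=1.273 V=118.735

span = t_max - t_min = 4.55 - 0.59 = 3.960
L(2,5) = 211, L_eff = 211/255 = 0.827451
t(2,5) = 4.55 - 3.960·0.827451 = 1.273
Σt over all 10·7 pixels = 769129/4250 ≈ 180.9715294
V = pitch²·Σt = 0.81²·769129/4250 = 118.735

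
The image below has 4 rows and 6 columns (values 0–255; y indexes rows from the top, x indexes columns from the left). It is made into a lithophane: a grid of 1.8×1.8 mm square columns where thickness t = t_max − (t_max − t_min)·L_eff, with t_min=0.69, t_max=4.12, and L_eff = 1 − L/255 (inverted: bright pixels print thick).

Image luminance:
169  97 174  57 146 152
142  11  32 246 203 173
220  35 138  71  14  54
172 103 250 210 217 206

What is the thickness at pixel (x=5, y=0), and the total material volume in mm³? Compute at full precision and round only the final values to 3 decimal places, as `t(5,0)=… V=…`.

t(5,0)=2.735 V=197.124

span = t_max - t_min = 4.12 - 0.69 = 3.430
L(5,0) = 152, L_eff = 1 - 152/255 = 0.403922 (inverted)
t(5,0) = 4.12 - 3.430·0.403922 = 2.735
Σt over all 4·6 pixels = 387859/6375 ≈ 60.8406275
V = pitch²·Σt = 1.8²·387859/6375 = 197.124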